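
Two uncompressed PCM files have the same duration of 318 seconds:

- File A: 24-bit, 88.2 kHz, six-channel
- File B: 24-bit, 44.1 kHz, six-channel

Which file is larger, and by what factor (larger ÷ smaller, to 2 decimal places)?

File A, by a factor of 2.00

File A: 88,200 × 3 × 6 = 1,587,600 bytes/s.
File B: 44,100 × 3 × 6 = 793,800 bytes/s.
File A is larger; ratio = 504,856,800 / 252,428,400 = 2.00.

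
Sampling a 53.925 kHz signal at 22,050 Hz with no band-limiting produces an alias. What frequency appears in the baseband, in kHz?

Nyquist = 22,050/2 = 11,025 Hz; 53,925 Hz exceeds it.
Alias = |53,925 − 2×22,050| = |53,925 − 44,100| = 9,825 Hz = 9.825 kHz.

9.825 kHz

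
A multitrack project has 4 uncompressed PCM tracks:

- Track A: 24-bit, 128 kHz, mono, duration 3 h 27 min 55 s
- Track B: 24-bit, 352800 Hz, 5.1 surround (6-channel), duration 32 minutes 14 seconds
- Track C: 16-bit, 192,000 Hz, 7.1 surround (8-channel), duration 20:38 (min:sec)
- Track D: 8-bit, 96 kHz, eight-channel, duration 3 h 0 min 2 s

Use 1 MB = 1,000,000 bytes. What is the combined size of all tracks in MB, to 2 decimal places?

29171.15 MB

Track A: 3 h 27 min 55 s = 12,475 s; 128,000 × 12,475 × 3 × 1 = 4,790,400,000 bytes.
Track B: 32 minutes 14 seconds = 1,934 s; 352,800 × 1,934 × 3 × 6 = 12,281,673,600 bytes.
Track C: 20:38 (min:sec) = 1,238 s; 192,000 × 1,238 × 2 × 8 = 3,803,136,000 bytes.
Track D: 3 h 0 min 2 s = 10,802 s; 96,000 × 10,802 × 1 × 8 = 8,295,936,000 bytes.
Total = 29,171,145,600 bytes = 29171.15 MB.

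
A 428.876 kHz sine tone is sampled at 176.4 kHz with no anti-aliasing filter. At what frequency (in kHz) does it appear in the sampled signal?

76.076 kHz

Nyquist = 176,400/2 = 88,200 Hz; 428,876 Hz exceeds it.
Alias = |428,876 − 2×176,400| = |428,876 − 352,800| = 76,076 Hz = 76.076 kHz.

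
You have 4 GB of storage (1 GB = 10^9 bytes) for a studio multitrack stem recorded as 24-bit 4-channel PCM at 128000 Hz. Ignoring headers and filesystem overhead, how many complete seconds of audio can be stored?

Uncompressed byte rate = 128,000 × 3 × 4 = 1,536,000 bytes/s.
Capacity = 4 × 1,000,000,000 = 4,000,000,000 bytes.
4,000,000,000 / 1,536,000 ≈ 2604.17 s → 2,604 seconds.

2,604 seconds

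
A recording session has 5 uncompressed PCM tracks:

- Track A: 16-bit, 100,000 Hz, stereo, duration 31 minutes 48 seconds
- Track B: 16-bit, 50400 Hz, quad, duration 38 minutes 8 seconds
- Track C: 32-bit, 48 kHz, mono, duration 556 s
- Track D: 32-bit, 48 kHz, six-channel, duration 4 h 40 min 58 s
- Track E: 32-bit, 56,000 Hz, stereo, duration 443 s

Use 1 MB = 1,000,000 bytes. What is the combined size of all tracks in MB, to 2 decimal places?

Track A: 31 minutes 48 seconds = 1,908 s; 100,000 × 1,908 × 2 × 2 = 763,200,000 bytes.
Track B: 38 minutes 8 seconds = 2,288 s; 50,400 × 2,288 × 2 × 4 = 922,521,600 bytes.
Track C: 48,000 × 556 × 4 × 1 = 106,752,000 bytes.
Track D: 4 h 40 min 58 s = 16,858 s; 48,000 × 16,858 × 4 × 6 = 19,420,416,000 bytes.
Track E: 56,000 × 443 × 4 × 2 = 198,464,000 bytes.
Total = 21,411,353,600 bytes = 21411.35 MB.

21411.35 MB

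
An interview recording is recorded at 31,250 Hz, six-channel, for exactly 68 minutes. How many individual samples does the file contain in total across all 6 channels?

exactly 68 minutes = 4,080 s.
31,250 × 4,080 s × 6 ch = 765,000,000 samples.

765,000,000 samples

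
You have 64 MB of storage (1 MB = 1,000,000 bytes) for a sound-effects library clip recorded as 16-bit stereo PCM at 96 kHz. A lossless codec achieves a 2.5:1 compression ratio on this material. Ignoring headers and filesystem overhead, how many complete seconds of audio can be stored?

Uncompressed byte rate = 96,000 × 2 × 2 = 384,000 bytes/s.
After 2.5:1 compression, effective rate ≈ 153600 bytes/s.
Capacity = 64 × 1,000,000 = 64,000,000 bytes.
64,000,000 / effective rate ≈ 416.67 s → 416 seconds.

416 seconds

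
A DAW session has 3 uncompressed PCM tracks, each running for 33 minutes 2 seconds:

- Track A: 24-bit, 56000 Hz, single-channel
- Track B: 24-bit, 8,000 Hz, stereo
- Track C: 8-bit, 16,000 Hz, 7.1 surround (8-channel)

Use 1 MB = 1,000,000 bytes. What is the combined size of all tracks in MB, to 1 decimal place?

33 minutes 2 seconds = 1,982 s.
Track A: 56,000 × 1,982 × 3 × 1 = 332,976,000 bytes.
Track B: 8,000 × 1,982 × 3 × 2 = 95,136,000 bytes.
Track C: 16,000 × 1,982 × 1 × 8 = 253,696,000 bytes.
Total = 681,808,000 bytes = 681.8 MB.

681.8 MB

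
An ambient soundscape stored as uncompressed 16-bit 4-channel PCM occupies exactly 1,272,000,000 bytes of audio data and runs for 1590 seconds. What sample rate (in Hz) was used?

Bytes = sample_rate × seconds × bytes_per_sample × channels.
sample_rate = 1,272,000,000 / (1,590 × 2 × 4) = 1,272,000,000 / 12,720 = 100,000 Hz.

100,000 Hz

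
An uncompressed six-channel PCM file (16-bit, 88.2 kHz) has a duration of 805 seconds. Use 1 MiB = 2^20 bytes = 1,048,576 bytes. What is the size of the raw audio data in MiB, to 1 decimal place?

812.5 MiB

Bytes = 88,200 samples/s × 805 s × 2 bytes/sample × 6 ch = 852,012,000 bytes.
852,012,000 / 1,048,576 = 812.5 MiB.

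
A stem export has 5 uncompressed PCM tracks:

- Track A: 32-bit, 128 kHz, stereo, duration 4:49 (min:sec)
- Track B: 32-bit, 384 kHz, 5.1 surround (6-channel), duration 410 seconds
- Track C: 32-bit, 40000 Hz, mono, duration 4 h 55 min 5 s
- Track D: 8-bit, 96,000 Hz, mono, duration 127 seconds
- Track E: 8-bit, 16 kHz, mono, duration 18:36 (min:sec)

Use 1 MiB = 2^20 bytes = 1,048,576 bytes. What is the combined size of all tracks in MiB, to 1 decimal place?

6616.0 MiB

Track A: 4:49 (min:sec) = 289 s; 128,000 × 289 × 4 × 2 = 295,936,000 bytes.
Track B: 384,000 × 410 × 4 × 6 = 3,778,560,000 bytes.
Track C: 4 h 55 min 5 s = 17,705 s; 40,000 × 17,705 × 4 × 1 = 2,832,800,000 bytes.
Track D: 96,000 × 127 × 1 × 1 = 12,192,000 bytes.
Track E: 18:36 (min:sec) = 1,116 s; 16,000 × 1,116 × 1 × 1 = 17,856,000 bytes.
Total = 6,937,344,000 bytes = 6616.0 MiB.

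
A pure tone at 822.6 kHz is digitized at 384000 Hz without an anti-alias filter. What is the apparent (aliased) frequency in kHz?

54.6 kHz

Nyquist = 384,000/2 = 192,000 Hz; 822,600 Hz exceeds it.
Alias = |822,600 − 2×384,000| = |822,600 − 768,000| = 54,600 Hz = 54.6 kHz.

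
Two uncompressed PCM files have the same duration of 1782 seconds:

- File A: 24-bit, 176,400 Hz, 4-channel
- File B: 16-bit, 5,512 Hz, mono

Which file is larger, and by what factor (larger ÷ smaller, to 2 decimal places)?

File A, by a factor of 192.02

File A: 176,400 × 3 × 4 = 2,116,800 bytes/s.
File B: 5,512 × 2 × 1 = 11,024 bytes/s.
File A is larger; ratio = 3,772,137,600 / 19,644,768 = 192.02.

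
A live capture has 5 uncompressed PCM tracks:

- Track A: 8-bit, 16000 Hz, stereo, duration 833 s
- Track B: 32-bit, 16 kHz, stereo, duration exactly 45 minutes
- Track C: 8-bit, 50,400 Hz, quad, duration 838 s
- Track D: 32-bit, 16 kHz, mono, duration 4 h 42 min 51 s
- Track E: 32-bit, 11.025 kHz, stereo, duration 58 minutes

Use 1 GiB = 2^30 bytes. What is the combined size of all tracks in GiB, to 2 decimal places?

Track A: 16,000 × 833 × 1 × 2 = 26,656,000 bytes.
Track B: exactly 45 minutes = 2,700 s; 16,000 × 2,700 × 4 × 2 = 345,600,000 bytes.
Track C: 50,400 × 838 × 1 × 4 = 168,940,800 bytes.
Track D: 4 h 42 min 51 s = 16,971 s; 16,000 × 16,971 × 4 × 1 = 1,086,144,000 bytes.
Track E: 58 minutes = 3,480 s; 11,025 × 3,480 × 4 × 2 = 306,936,000 bytes.
Total = 1,934,276,800 bytes = 1.80 GiB.

1.80 GiB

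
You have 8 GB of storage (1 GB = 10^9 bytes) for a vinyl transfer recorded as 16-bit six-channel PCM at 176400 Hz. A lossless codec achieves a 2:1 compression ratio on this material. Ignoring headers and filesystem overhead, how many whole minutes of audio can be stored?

Uncompressed byte rate = 176,400 × 2 × 6 = 2,116,800 bytes/s.
After 2:1 compression, effective rate ≈ 1058400 bytes/s.
Capacity = 8 × 1,000,000,000 = 8,000,000,000 bytes.
8,000,000,000 / effective rate ≈ 7558.58 s → 125 minutes.

125 minutes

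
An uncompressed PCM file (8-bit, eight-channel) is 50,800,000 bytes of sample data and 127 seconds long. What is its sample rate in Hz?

Bytes = sample_rate × seconds × bytes_per_sample × channels.
sample_rate = 50,800,000 / (127 × 1 × 8) = 50,800,000 / 1,016 = 50,000 Hz.

50,000 Hz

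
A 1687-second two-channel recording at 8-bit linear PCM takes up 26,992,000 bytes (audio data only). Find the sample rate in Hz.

Bytes = sample_rate × seconds × bytes_per_sample × channels.
sample_rate = 26,992,000 / (1,687 × 1 × 2) = 26,992,000 / 3,374 = 8,000 Hz.

8,000 Hz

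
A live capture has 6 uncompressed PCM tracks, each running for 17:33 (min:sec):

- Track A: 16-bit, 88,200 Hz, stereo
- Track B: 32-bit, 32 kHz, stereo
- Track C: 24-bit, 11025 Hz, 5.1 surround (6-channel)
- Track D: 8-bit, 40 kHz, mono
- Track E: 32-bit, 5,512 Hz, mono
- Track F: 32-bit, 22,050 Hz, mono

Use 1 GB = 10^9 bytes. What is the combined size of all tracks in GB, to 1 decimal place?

17:33 (min:sec) = 1,053 s.
Track A: 88,200 × 1,053 × 2 × 2 = 371,498,400 bytes.
Track B: 32,000 × 1,053 × 4 × 2 = 269,568,000 bytes.
Track C: 11,025 × 1,053 × 3 × 6 = 208,967,850 bytes.
Track D: 40,000 × 1,053 × 1 × 1 = 42,120,000 bytes.
Track E: 5,512 × 1,053 × 4 × 1 = 23,216,544 bytes.
Track F: 22,050 × 1,053 × 4 × 1 = 92,874,600 bytes.
Total = 1,008,245,394 bytes = 1.0 GB.

1.0 GB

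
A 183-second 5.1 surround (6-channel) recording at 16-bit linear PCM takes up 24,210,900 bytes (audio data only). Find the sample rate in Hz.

Bytes = sample_rate × seconds × bytes_per_sample × channels.
sample_rate = 24,210,900 / (183 × 2 × 6) = 24,210,900 / 2,196 = 11,025 Hz.

11,025 Hz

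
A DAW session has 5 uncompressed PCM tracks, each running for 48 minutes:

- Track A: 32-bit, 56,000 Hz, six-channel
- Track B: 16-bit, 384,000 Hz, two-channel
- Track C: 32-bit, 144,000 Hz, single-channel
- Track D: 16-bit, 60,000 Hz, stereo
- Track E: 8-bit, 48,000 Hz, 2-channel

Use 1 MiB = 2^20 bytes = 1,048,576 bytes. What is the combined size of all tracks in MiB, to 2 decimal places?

48 minutes = 2,880 s.
Track A: 56,000 × 2,880 × 4 × 6 = 3,870,720,000 bytes.
Track B: 384,000 × 2,880 × 2 × 2 = 4,423,680,000 bytes.
Track C: 144,000 × 2,880 × 4 × 1 = 1,658,880,000 bytes.
Track D: 60,000 × 2,880 × 2 × 2 = 691,200,000 bytes.
Track E: 48,000 × 2,880 × 1 × 2 = 276,480,000 bytes.
Total = 10,920,960,000 bytes = 10415.04 MiB.

10415.04 MiB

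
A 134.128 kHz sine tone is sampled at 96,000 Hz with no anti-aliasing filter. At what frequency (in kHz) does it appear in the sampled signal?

Nyquist = 96,000/2 = 48,000 Hz; 134,128 Hz exceeds it.
Alias = |134,128 − 1×96,000| = |134,128 − 96,000| = 38,128 Hz = 38.128 kHz.

38.128 kHz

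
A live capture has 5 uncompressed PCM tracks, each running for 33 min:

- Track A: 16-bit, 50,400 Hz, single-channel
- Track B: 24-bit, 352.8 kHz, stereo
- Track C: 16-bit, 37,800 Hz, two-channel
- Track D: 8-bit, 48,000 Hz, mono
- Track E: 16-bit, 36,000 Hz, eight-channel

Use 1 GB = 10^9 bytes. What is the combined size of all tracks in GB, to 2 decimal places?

5.93 GB

33 min = 1,980 s.
Track A: 50,400 × 1,980 × 2 × 1 = 199,584,000 bytes.
Track B: 352,800 × 1,980 × 3 × 2 = 4,191,264,000 bytes.
Track C: 37,800 × 1,980 × 2 × 2 = 299,376,000 bytes.
Track D: 48,000 × 1,980 × 1 × 1 = 95,040,000 bytes.
Track E: 36,000 × 1,980 × 2 × 8 = 1,140,480,000 bytes.
Total = 5,925,744,000 bytes = 5.93 GB.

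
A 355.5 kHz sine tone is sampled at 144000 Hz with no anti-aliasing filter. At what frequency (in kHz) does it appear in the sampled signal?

Nyquist = 144,000/2 = 72,000 Hz; 355,500 Hz exceeds it.
Alias = |355,500 − 2×144,000| = |355,500 − 288,000| = 67,500 Hz = 67.5 kHz.

67.5 kHz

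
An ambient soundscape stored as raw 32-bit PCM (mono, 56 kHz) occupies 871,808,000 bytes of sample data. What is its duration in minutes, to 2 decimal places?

Byte rate = 56,000 × 4 × 1 = 224,000 bytes/s.
Duration = 871,808,000 / 224,000 = 3,892 s.
3,892 s / 60 = 64.87 minutes.

64.87 minutes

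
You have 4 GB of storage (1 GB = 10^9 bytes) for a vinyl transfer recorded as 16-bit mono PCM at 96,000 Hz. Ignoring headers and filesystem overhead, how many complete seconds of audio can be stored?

Uncompressed byte rate = 96,000 × 2 × 1 = 192,000 bytes/s.
Capacity = 4 × 1,000,000,000 = 4,000,000,000 bytes.
4,000,000,000 / 192,000 ≈ 20833.33 s → 20,833 seconds.

20,833 seconds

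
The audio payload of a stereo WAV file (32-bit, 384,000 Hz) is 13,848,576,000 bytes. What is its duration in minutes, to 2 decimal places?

Byte rate = 384,000 × 4 × 2 = 3,072,000 bytes/s.
Duration = 13,848,576,000 / 3,072,000 = 4,508 s.
4,508 s / 60 = 75.13 minutes.

75.13 minutes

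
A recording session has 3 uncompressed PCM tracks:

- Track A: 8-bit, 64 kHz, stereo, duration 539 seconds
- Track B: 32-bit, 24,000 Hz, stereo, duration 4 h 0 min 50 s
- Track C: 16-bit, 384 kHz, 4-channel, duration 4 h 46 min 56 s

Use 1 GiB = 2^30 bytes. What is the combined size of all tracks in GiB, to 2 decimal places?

51.90 GiB

Track A: 64,000 × 539 × 1 × 2 = 68,992,000 bytes.
Track B: 4 h 0 min 50 s = 14,450 s; 24,000 × 14,450 × 4 × 2 = 2,774,400,000 bytes.
Track C: 4 h 46 min 56 s = 17,216 s; 384,000 × 17,216 × 2 × 4 = 52,887,552,000 bytes.
Total = 55,730,944,000 bytes = 51.90 GiB.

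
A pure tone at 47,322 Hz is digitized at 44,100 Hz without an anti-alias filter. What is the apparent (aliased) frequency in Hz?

3,222 Hz

Nyquist = 44,100/2 = 22,050 Hz; 47,322 Hz exceeds it.
Alias = |47,322 − 1×44,100| = |47,322 − 44,100| = 3,222 Hz.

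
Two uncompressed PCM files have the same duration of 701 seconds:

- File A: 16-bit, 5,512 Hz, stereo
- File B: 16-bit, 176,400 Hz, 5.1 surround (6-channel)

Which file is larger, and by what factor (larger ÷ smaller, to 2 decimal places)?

File A: 5,512 × 2 × 2 = 22,048 bytes/s.
File B: 176,400 × 2 × 6 = 2,116,800 bytes/s.
File B is larger; ratio = 1,483,876,800 / 15,455,648 = 96.01.

File B, by a factor of 96.01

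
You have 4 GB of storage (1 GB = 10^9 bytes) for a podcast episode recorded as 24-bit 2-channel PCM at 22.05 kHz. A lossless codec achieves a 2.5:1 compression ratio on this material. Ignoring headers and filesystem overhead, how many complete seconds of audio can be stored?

Uncompressed byte rate = 22,050 × 3 × 2 = 132,300 bytes/s.
After 2.5:1 compression, effective rate ≈ 52920 bytes/s.
Capacity = 4 × 1,000,000,000 = 4,000,000,000 bytes.
4,000,000,000 / effective rate ≈ 75585.79 s → 75,585 seconds.

75,585 seconds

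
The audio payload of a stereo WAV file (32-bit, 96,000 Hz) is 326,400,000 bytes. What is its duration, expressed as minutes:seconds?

Byte rate = 96,000 × 4 × 2 = 768,000 bytes/s.
Duration = 326,400,000 / 768,000 = 425 s.
425 s = 7:05.

7:05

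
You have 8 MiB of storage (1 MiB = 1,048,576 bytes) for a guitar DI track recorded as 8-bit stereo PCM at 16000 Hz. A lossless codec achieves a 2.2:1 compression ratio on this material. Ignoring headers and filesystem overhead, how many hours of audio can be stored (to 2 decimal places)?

Uncompressed byte rate = 16,000 × 1 × 2 = 32,000 bytes/s.
After 2.2:1 compression, effective rate ≈ 14545.45 bytes/s.
Capacity = 8 × 1,048,576 = 8,388,608 bytes.
8,388,608 / effective rate ≈ 576.72 s → 0.16 hours.

0.16 hours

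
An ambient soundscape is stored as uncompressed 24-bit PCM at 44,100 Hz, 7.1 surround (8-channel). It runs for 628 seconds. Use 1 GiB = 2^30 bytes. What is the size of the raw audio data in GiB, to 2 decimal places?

Bytes = 44,100 samples/s × 628 s × 3 bytes/sample × 8 ch = 664,675,200 bytes.
664,675,200 / 1,073,741,824 = 0.62 GiB.

0.62 GiB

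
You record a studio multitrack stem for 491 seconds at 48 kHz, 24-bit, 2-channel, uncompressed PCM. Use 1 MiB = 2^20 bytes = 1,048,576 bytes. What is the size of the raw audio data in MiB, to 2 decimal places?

Bytes = 48,000 samples/s × 491 s × 3 bytes/sample × 2 ch = 141,408,000 bytes.
141,408,000 / 1,048,576 = 134.86 MiB.

134.86 MiB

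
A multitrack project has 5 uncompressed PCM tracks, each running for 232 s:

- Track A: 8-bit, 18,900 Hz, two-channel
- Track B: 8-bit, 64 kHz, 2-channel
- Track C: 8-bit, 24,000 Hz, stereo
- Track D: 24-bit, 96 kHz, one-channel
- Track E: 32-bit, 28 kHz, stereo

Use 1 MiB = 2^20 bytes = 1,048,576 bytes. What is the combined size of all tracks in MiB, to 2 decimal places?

Track A: 18,900 × 232 × 1 × 2 = 8,769,600 bytes.
Track B: 64,000 × 232 × 1 × 2 = 29,696,000 bytes.
Track C: 24,000 × 232 × 1 × 2 = 11,136,000 bytes.
Track D: 96,000 × 232 × 3 × 1 = 66,816,000 bytes.
Track E: 28,000 × 232 × 4 × 2 = 51,968,000 bytes.
Total = 168,385,600 bytes = 160.59 MiB.

160.59 MiB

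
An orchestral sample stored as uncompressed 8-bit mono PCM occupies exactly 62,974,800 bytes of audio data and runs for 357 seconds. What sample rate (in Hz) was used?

176,400 Hz

Bytes = sample_rate × seconds × bytes_per_sample × channels.
sample_rate = 62,974,800 / (357 × 1 × 1) = 62,974,800 / 357 = 176,400 Hz.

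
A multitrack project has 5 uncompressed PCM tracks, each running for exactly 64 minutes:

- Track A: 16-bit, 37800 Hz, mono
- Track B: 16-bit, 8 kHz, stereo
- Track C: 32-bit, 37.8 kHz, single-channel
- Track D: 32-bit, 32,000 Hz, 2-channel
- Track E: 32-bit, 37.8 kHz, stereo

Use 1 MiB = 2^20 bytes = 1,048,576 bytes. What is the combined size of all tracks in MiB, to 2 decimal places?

2992.68 MiB

exactly 64 minutes = 3,840 s.
Track A: 37,800 × 3,840 × 2 × 1 = 290,304,000 bytes.
Track B: 8,000 × 3,840 × 2 × 2 = 122,880,000 bytes.
Track C: 37,800 × 3,840 × 4 × 1 = 580,608,000 bytes.
Track D: 32,000 × 3,840 × 4 × 2 = 983,040,000 bytes.
Track E: 37,800 × 3,840 × 4 × 2 = 1,161,216,000 bytes.
Total = 3,138,048,000 bytes = 2992.68 MiB.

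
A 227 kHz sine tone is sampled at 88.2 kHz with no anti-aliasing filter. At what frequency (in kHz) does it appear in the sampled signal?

Nyquist = 88,200/2 = 44,100 Hz; 227,000 Hz exceeds it.
Alias = |227,000 − 3×88,200| = |227,000 − 264,600| = 37,600 Hz = 37.6 kHz.

37.6 kHz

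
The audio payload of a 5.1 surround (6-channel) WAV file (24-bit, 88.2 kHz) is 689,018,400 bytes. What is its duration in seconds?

Byte rate = 88,200 × 3 × 6 = 1,587,600 bytes/s.
Duration = 689,018,400 / 1,587,600 = 434 s.

434 seconds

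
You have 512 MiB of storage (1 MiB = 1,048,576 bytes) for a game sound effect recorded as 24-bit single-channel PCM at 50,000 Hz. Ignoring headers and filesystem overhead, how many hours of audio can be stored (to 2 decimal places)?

0.99 hours

Uncompressed byte rate = 50,000 × 3 × 1 = 150,000 bytes/s.
Capacity = 512 × 1,048,576 = 536,870,912 bytes.
536,870,912 / 150,000 ≈ 3579.14 s → 0.99 hours.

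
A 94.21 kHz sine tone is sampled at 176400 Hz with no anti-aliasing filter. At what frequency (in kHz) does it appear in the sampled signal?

Nyquist = 176,400/2 = 88,200 Hz; 94,210 Hz exceeds it.
Alias = |94,210 − 1×176,400| = |94,210 − 176,400| = 82,190 Hz = 82.19 kHz.

82.19 kHz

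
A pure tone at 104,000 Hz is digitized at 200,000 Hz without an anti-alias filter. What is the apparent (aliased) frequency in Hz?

96,000 Hz

Nyquist = 200,000/2 = 100,000 Hz; 104,000 Hz exceeds it.
Alias = |104,000 − 1×200,000| = |104,000 − 200,000| = 96,000 Hz.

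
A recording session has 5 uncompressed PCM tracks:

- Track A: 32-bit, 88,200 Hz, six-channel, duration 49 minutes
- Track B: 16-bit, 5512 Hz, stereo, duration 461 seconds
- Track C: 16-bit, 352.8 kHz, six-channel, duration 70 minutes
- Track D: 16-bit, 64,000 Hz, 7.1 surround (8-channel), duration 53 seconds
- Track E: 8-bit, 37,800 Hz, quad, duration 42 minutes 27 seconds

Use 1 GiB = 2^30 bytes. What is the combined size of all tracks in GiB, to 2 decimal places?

22.77 GiB

Track A: 49 minutes = 2,940 s; 88,200 × 2,940 × 4 × 6 = 6,223,392,000 bytes.
Track B: 5,512 × 461 × 2 × 2 = 10,164,128 bytes.
Track C: 70 minutes = 4,200 s; 352,800 × 4,200 × 2 × 6 = 17,781,120,000 bytes.
Track D: 64,000 × 53 × 2 × 8 = 54,272,000 bytes.
Track E: 42 minutes 27 seconds = 2,547 s; 37,800 × 2,547 × 1 × 4 = 385,106,400 bytes.
Total = 24,454,054,528 bytes = 22.77 GiB.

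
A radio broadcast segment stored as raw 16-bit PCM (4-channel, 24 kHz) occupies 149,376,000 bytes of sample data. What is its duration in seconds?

778 seconds

Byte rate = 24,000 × 2 × 4 = 192,000 bytes/s.
Duration = 149,376,000 / 192,000 = 778 s.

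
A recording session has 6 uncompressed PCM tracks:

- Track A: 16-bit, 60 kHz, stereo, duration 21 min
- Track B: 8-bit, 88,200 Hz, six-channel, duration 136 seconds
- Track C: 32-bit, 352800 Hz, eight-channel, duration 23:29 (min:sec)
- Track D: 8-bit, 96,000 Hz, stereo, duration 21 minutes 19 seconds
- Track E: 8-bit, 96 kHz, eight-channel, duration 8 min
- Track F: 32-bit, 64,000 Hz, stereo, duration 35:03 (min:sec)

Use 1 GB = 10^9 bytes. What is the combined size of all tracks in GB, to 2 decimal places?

17.97 GB

Track A: 21 min = 1,260 s; 60,000 × 1,260 × 2 × 2 = 302,400,000 bytes.
Track B: 88,200 × 136 × 1 × 6 = 71,971,200 bytes.
Track C: 23:29 (min:sec) = 1,409 s; 352,800 × 1,409 × 4 × 8 = 15,907,046,400 bytes.
Track D: 21 minutes 19 seconds = 1,279 s; 96,000 × 1,279 × 1 × 2 = 245,568,000 bytes.
Track E: 8 min = 480 s; 96,000 × 480 × 1 × 8 = 368,640,000 bytes.
Track F: 35:03 (min:sec) = 2,103 s; 64,000 × 2,103 × 4 × 2 = 1,076,736,000 bytes.
Total = 17,972,361,600 bytes = 17.97 GB.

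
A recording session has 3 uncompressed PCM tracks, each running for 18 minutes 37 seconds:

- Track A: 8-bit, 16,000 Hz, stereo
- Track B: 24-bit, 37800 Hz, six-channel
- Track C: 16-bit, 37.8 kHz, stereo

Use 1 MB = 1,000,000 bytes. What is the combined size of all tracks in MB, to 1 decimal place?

964.6 MB

18 minutes 37 seconds = 1,117 s.
Track A: 16,000 × 1,117 × 1 × 2 = 35,744,000 bytes.
Track B: 37,800 × 1,117 × 3 × 6 = 760,006,800 bytes.
Track C: 37,800 × 1,117 × 2 × 2 = 168,890,400 bytes.
Total = 964,641,200 bytes = 964.6 MB.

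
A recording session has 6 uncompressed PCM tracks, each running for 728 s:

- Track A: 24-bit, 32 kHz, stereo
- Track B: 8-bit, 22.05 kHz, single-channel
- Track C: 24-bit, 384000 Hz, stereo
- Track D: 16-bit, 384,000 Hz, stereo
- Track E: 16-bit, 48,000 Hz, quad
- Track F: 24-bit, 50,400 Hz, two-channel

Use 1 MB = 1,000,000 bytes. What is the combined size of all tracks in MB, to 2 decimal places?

3451.05 MB

Track A: 32,000 × 728 × 3 × 2 = 139,776,000 bytes.
Track B: 22,050 × 728 × 1 × 1 = 16,052,400 bytes.
Track C: 384,000 × 728 × 3 × 2 = 1,677,312,000 bytes.
Track D: 384,000 × 728 × 2 × 2 = 1,118,208,000 bytes.
Track E: 48,000 × 728 × 2 × 4 = 279,552,000 bytes.
Track F: 50,400 × 728 × 3 × 2 = 220,147,200 bytes.
Total = 3,451,047,600 bytes = 3451.05 MB.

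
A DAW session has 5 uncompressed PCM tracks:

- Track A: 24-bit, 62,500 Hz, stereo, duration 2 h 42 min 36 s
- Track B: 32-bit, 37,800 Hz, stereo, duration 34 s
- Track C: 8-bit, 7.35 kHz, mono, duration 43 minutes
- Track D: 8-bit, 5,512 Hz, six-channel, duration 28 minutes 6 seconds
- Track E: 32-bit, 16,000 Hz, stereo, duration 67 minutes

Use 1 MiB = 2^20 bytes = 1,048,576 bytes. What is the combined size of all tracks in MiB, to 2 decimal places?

4060.81 MiB

Track A: 2 h 42 min 36 s = 9,756 s; 62,500 × 9,756 × 3 × 2 = 3,658,500,000 bytes.
Track B: 37,800 × 34 × 4 × 2 = 10,281,600 bytes.
Track C: 43 minutes = 2,580 s; 7,350 × 2,580 × 1 × 1 = 18,963,000 bytes.
Track D: 28 minutes 6 seconds = 1,686 s; 5,512 × 1,686 × 1 × 6 = 55,759,392 bytes.
Track E: 67 minutes = 4,020 s; 16,000 × 4,020 × 4 × 2 = 514,560,000 bytes.
Total = 4,258,063,992 bytes = 4060.81 MiB.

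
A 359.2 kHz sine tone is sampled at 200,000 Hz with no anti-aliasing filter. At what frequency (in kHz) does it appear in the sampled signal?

Nyquist = 200,000/2 = 100,000 Hz; 359,200 Hz exceeds it.
Alias = |359,200 − 2×200,000| = |359,200 − 400,000| = 40,800 Hz = 40.8 kHz.

40.8 kHz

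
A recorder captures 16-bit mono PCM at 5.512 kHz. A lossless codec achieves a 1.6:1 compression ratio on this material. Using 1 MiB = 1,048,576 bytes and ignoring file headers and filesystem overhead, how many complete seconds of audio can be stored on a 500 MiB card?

76,094 seconds

Uncompressed byte rate = 5,512 × 2 × 1 = 11,024 bytes/s.
After 1.6:1 compression, effective rate ≈ 6890 bytes/s.
Capacity = 500 × 1,048,576 = 524,288,000 bytes.
524,288,000 / effective rate ≈ 76094.05 s → 76,094 seconds.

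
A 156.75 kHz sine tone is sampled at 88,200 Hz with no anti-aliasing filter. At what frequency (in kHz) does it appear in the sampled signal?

19.65 kHz

Nyquist = 88,200/2 = 44,100 Hz; 156,750 Hz exceeds it.
Alias = |156,750 − 2×88,200| = |156,750 − 176,400| = 19,650 Hz = 19.65 kHz.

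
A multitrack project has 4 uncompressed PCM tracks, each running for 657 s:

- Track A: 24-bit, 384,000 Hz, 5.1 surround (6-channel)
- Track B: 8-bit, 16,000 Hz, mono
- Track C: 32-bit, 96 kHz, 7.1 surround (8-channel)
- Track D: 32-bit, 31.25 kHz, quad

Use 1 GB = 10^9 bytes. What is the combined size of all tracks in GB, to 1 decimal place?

6.9 GB

Track A: 384,000 × 657 × 3 × 6 = 4,541,184,000 bytes.
Track B: 16,000 × 657 × 1 × 1 = 10,512,000 bytes.
Track C: 96,000 × 657 × 4 × 8 = 2,018,304,000 bytes.
Track D: 31,250 × 657 × 4 × 4 = 328,500,000 bytes.
Total = 6,898,500,000 bytes = 6.9 GB.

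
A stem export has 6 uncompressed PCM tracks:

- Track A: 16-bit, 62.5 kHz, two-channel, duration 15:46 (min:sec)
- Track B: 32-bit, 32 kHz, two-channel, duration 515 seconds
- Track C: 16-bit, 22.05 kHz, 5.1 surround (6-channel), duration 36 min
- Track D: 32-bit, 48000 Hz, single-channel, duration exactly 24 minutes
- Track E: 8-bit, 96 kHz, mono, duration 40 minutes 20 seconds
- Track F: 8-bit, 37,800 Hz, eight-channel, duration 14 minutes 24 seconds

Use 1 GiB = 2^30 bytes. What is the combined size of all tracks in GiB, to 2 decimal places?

1.59 GiB

Track A: 15:46 (min:sec) = 946 s; 62,500 × 946 × 2 × 2 = 236,500,000 bytes.
Track B: 32,000 × 515 × 4 × 2 = 131,840,000 bytes.
Track C: 36 min = 2,160 s; 22,050 × 2,160 × 2 × 6 = 571,536,000 bytes.
Track D: exactly 24 minutes = 1,440 s; 48,000 × 1,440 × 4 × 1 = 276,480,000 bytes.
Track E: 40 minutes 20 seconds = 2,420 s; 96,000 × 2,420 × 1 × 1 = 232,320,000 bytes.
Track F: 14 minutes 24 seconds = 864 s; 37,800 × 864 × 1 × 8 = 261,273,600 bytes.
Total = 1,709,949,600 bytes = 1.59 GiB.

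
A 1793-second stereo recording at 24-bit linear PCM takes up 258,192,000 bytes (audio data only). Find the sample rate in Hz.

Bytes = sample_rate × seconds × bytes_per_sample × channels.
sample_rate = 258,192,000 / (1,793 × 3 × 2) = 258,192,000 / 10,758 = 24,000 Hz.

24,000 Hz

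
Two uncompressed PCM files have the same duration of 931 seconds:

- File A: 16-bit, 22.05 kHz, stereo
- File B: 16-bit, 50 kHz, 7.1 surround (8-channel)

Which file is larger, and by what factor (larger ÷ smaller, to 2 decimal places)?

File A: 22,050 × 2 × 2 = 88,200 bytes/s.
File B: 50,000 × 2 × 8 = 800,000 bytes/s.
File B is larger; ratio = 744,800,000 / 82,114,200 = 9.07.

File B, by a factor of 9.07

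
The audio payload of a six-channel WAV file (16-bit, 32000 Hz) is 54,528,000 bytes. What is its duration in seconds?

142 seconds

Byte rate = 32,000 × 2 × 6 = 384,000 bytes/s.
Duration = 54,528,000 / 384,000 = 142 s.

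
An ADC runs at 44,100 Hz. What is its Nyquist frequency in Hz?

Nyquist frequency = sample rate / 2 = 44,100 / 2 = 22,050 Hz.

22,050 Hz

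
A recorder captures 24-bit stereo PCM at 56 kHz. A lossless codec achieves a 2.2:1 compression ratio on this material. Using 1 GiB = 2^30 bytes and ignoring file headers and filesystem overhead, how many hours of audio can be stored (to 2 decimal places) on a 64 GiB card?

124.99 hours

Uncompressed byte rate = 56,000 × 3 × 2 = 336,000 bytes/s.
After 2.2:1 compression, effective rate ≈ 152727.27 bytes/s.
Capacity = 64 × 1,073,741,824 = 68,719,476,736 bytes.
68,719,476,736 / effective rate ≈ 449948.95 s → 124.99 hours.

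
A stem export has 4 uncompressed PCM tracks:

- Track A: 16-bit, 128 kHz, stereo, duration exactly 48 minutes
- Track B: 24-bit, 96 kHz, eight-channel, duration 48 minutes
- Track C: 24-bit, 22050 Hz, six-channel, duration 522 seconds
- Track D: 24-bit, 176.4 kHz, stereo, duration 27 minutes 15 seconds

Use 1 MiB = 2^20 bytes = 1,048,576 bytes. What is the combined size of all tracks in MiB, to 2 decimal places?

Track A: exactly 48 minutes = 2,880 s; 128,000 × 2,880 × 2 × 2 = 1,474,560,000 bytes.
Track B: 48 minutes = 2,880 s; 96,000 × 2,880 × 3 × 8 = 6,635,520,000 bytes.
Track C: 22,050 × 522 × 3 × 6 = 207,181,800 bytes.
Track D: 27 minutes 15 seconds = 1,635 s; 176,400 × 1,635 × 3 × 2 = 1,730,484,000 bytes.
Total = 10,047,745,800 bytes = 9582.28 MiB.

9582.28 MiB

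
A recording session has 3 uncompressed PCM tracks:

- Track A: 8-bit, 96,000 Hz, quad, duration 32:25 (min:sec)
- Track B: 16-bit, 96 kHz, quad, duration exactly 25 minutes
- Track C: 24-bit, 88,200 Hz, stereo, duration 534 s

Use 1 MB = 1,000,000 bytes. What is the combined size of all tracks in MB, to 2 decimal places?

2181.47 MB

Track A: 32:25 (min:sec) = 1,945 s; 96,000 × 1,945 × 1 × 4 = 746,880,000 bytes.
Track B: exactly 25 minutes = 1,500 s; 96,000 × 1,500 × 2 × 4 = 1,152,000,000 bytes.
Track C: 88,200 × 534 × 3 × 2 = 282,592,800 bytes.
Total = 2,181,472,800 bytes = 2181.47 MB.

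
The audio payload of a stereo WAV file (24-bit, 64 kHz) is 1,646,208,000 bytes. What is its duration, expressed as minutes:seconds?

Byte rate = 64,000 × 3 × 2 = 384,000 bytes/s.
Duration = 1,646,208,000 / 384,000 = 4,287 s.
4,287 s = 71:27.

71:27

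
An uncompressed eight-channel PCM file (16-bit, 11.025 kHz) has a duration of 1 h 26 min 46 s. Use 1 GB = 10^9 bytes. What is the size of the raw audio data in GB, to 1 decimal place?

Duration = 1 h 26 min 46 s = 5,206 s.
Bytes = 11,025 samples/s × 5,206 s × 2 bytes/sample × 8 ch = 918,338,400 bytes.
918,338,400 / 1,000,000,000 = 0.9 GB.

0.9 GB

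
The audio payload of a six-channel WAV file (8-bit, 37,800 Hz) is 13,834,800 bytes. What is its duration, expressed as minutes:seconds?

Byte rate = 37,800 × 1 × 6 = 226,800 bytes/s.
Duration = 13,834,800 / 226,800 = 61 s.
61 s = 1:01.

1:01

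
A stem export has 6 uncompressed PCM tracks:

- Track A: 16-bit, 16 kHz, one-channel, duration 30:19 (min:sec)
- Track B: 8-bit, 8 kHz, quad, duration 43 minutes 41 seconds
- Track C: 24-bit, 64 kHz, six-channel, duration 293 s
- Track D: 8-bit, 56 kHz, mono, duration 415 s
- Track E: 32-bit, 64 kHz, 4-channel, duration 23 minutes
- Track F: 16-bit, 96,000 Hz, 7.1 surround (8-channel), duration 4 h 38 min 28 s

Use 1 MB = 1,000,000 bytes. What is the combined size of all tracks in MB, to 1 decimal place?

27579.5 MB

Track A: 30:19 (min:sec) = 1,819 s; 16,000 × 1,819 × 2 × 1 = 58,208,000 bytes.
Track B: 43 minutes 41 seconds = 2,621 s; 8,000 × 2,621 × 1 × 4 = 83,872,000 bytes.
Track C: 64,000 × 293 × 3 × 6 = 337,536,000 bytes.
Track D: 56,000 × 415 × 1 × 1 = 23,240,000 bytes.
Track E: 23 minutes = 1,380 s; 64,000 × 1,380 × 4 × 4 = 1,413,120,000 bytes.
Track F: 4 h 38 min 28 s = 16,708 s; 96,000 × 16,708 × 2 × 8 = 25,663,488,000 bytes.
Total = 27,579,464,000 bytes = 27579.5 MB.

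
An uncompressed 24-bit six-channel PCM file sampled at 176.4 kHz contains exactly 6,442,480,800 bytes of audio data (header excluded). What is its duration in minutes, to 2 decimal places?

33.82 minutes

Byte rate = 176,400 × 3 × 6 = 3,175,200 bytes/s.
Duration = 6,442,480,800 / 3,175,200 = 2,029 s.
2,029 s / 60 = 33.82 minutes.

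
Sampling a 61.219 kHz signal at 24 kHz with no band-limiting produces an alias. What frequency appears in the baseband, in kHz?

Nyquist = 24,000/2 = 12,000 Hz; 61,219 Hz exceeds it.
Alias = |61,219 − 3×24,000| = |61,219 − 72,000| = 10,781 Hz = 10.781 kHz.

10.781 kHz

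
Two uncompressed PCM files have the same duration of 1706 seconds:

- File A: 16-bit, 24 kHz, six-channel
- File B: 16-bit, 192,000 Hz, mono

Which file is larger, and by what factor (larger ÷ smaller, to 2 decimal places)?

File A: 24,000 × 2 × 6 = 288,000 bytes/s.
File B: 192,000 × 2 × 1 = 384,000 bytes/s.
File B is larger; ratio = 655,104,000 / 491,328,000 = 1.33.

File B, by a factor of 1.33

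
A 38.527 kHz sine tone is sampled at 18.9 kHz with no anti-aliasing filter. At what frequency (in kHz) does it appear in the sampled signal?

0.727 kHz

Nyquist = 18,900/2 = 9,450 Hz; 38,527 Hz exceeds it.
Alias = |38,527 − 2×18,900| = |38,527 − 37,800| = 727 Hz = 0.727 kHz.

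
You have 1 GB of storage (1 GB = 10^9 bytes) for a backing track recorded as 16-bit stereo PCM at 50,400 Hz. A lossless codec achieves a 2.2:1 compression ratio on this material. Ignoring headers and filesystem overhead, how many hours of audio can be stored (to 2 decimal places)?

Uncompressed byte rate = 50,400 × 2 × 2 = 201,600 bytes/s.
After 2.2:1 compression, effective rate ≈ 91636.36 bytes/s.
Capacity = 1 × 1,000,000,000 = 1,000,000,000 bytes.
1,000,000,000 / effective rate ≈ 10912.7 s → 3.03 hours.

3.03 hours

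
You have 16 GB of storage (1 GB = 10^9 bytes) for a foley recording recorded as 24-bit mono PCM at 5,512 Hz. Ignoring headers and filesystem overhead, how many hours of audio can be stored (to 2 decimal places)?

Uncompressed byte rate = 5,512 × 3 × 1 = 16,536 bytes/s.
Capacity = 16 × 1,000,000,000 = 16,000,000,000 bytes.
16,000,000,000 / 16,536 ≈ 967585.87 s → 268.77 hours.

268.77 hours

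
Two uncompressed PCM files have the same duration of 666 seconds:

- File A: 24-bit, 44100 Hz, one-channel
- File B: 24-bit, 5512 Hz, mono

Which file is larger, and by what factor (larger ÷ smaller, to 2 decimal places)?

File A, by a factor of 8.00

File A: 44,100 × 3 × 1 = 132,300 bytes/s.
File B: 5,512 × 3 × 1 = 16,536 bytes/s.
File A is larger; ratio = 88,111,800 / 11,012,976 = 8.00.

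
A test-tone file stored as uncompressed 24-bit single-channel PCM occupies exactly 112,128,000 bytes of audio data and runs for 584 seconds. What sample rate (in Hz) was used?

Bytes = sample_rate × seconds × bytes_per_sample × channels.
sample_rate = 112,128,000 / (584 × 3 × 1) = 112,128,000 / 1,752 = 64,000 Hz.

64,000 Hz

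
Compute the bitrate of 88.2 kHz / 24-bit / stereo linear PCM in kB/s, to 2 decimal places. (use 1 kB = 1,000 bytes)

Bit rate = 88,200 × 24 × 2 = 4,233,600 bits/s.
4,233,600 / 8 = 529,200 B/s = 529.20 kB/s.

529.20 kB/s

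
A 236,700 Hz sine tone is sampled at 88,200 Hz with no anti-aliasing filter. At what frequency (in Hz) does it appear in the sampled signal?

Nyquist = 88,200/2 = 44,100 Hz; 236,700 Hz exceeds it.
Alias = |236,700 − 3×88,200| = |236,700 − 264,600| = 27,900 Hz.

27,900 Hz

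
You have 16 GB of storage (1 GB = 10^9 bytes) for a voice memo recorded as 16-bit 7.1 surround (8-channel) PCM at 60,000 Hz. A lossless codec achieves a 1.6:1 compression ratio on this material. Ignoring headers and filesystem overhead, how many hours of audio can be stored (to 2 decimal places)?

7.41 hours

Uncompressed byte rate = 60,000 × 2 × 8 = 960,000 bytes/s.
After 1.6:1 compression, effective rate ≈ 600000 bytes/s.
Capacity = 16 × 1,000,000,000 = 16,000,000,000 bytes.
16,000,000,000 / effective rate ≈ 26666.67 s → 7.41 hours.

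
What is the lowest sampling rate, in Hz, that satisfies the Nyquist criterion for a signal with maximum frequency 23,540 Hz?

47,080 Hz

Minimum sample rate = 2 × 23,540 Hz = 47,080 Hz.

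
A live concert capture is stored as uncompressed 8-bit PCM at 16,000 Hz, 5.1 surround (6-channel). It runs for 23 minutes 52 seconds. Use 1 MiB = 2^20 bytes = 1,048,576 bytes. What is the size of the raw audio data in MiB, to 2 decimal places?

Duration = 23 minutes 52 seconds = 1,432 s.
Bytes = 16,000 samples/s × 1,432 s × 1 bytes/sample × 6 ch = 137,472,000 bytes.
137,472,000 / 1,048,576 = 131.10 MiB.

131.10 MiB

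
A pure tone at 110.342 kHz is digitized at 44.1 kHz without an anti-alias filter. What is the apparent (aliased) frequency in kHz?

Nyquist = 44,100/2 = 22,050 Hz; 110,342 Hz exceeds it.
Alias = |110,342 − 3×44,100| = |110,342 − 132,300| = 21,958 Hz = 21.958 kHz.

21.958 kHz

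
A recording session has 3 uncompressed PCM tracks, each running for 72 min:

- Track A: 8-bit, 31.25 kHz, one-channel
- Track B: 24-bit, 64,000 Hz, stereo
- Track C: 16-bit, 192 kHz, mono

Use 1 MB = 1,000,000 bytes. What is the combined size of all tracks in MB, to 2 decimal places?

3452.76 MB

72 min = 4,320 s.
Track A: 31,250 × 4,320 × 1 × 1 = 135,000,000 bytes.
Track B: 64,000 × 4,320 × 3 × 2 = 1,658,880,000 bytes.
Track C: 192,000 × 4,320 × 2 × 1 = 1,658,880,000 bytes.
Total = 3,452,760,000 bytes = 3452.76 MB.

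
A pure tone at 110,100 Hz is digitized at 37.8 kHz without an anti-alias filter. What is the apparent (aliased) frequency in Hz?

3,300 Hz

Nyquist = 37,800/2 = 18,900 Hz; 110,100 Hz exceeds it.
Alias = |110,100 − 3×37,800| = |110,100 − 113,400| = 3,300 Hz.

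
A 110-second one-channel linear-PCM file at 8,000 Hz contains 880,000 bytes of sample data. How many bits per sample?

8 bits

Bytes per sample = 880,000 / (8,000 × 110 × 1) = 880,000 / 880,000 = 1.
Bit depth = 1 × 8 = 8 bits.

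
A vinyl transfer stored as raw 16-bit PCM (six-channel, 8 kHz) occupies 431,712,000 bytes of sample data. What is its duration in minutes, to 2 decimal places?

74.95 minutes

Byte rate = 8,000 × 2 × 6 = 96,000 bytes/s.
Duration = 431,712,000 / 96,000 = 4,497 s.
4,497 s / 60 = 74.95 minutes.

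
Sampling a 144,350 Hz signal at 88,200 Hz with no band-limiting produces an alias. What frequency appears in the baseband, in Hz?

32,050 Hz

Nyquist = 88,200/2 = 44,100 Hz; 144,350 Hz exceeds it.
Alias = |144,350 − 2×88,200| = |144,350 − 176,400| = 32,050 Hz.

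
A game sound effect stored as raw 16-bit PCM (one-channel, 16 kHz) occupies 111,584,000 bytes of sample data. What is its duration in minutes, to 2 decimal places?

58.12 minutes

Byte rate = 16,000 × 2 × 1 = 32,000 bytes/s.
Duration = 111,584,000 / 32,000 = 3,487 s.
3,487 s / 60 = 58.12 minutes.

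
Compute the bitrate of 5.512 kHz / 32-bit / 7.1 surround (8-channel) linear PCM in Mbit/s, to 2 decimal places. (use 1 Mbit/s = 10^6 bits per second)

Bit rate = 5,512 × 32 × 8 = 1,411,072 bits/s.
= 1.41 Mbit/s.

1.41 Mbit/s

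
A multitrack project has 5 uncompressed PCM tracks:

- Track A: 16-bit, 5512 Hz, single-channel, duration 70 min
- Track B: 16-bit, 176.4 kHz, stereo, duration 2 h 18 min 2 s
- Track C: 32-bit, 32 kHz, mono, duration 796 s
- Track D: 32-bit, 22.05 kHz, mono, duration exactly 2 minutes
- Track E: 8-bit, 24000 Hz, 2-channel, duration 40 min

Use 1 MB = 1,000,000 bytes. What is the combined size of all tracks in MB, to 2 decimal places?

Track A: 70 min = 4,200 s; 5,512 × 4,200 × 2 × 1 = 46,300,800 bytes.
Track B: 2 h 18 min 2 s = 8,282 s; 176,400 × 8,282 × 2 × 2 = 5,843,779,200 bytes.
Track C: 32,000 × 796 × 4 × 1 = 101,888,000 bytes.
Track D: exactly 2 minutes = 120 s; 22,050 × 120 × 4 × 1 = 10,584,000 bytes.
Track E: 40 min = 2,400 s; 24,000 × 2,400 × 1 × 2 = 115,200,000 bytes.
Total = 6,117,752,000 bytes = 6117.75 MB.

6117.75 MB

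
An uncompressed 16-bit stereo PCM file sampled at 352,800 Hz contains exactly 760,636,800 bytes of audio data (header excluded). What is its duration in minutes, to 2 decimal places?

8.98 minutes

Byte rate = 352,800 × 2 × 2 = 1,411,200 bytes/s.
Duration = 760,636,800 / 1,411,200 = 539 s.
539 s / 60 = 8.98 minutes.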